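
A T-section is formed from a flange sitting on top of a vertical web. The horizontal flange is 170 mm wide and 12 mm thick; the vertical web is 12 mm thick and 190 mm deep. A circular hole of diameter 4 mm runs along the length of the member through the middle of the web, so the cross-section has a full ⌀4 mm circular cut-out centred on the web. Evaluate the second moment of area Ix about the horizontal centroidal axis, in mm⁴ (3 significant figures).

Ix ≈ 1.78 × 10⁷ mm⁴

Split into non-overlapping primitives; take the origin at the lower-left of the bounding box.
Flange: 170 × 12, A = 2 040 mm², y = 196 mm, Ī = 24 480 mm⁴.
Web: 12 × 190, A = 2 280 mm², y = 95 mm, Ī = 6 859 000 mm⁴.
Hole (subtracted): ⌀4, A = 12.566 mm², y = 95 mm, Ī = 12.566 mm⁴.
Centroid: ȳ = ΣA·y / ΣA = 142.83 mm.
Transfer each piece to the horizontal centroidal axis using Ī + A·d² with d = y − 142.83:
  flange: d = 53.166 mm → contributes +5 790 882 mm⁴
  web: d = -47.834 mm → contributes +12 075 759 mm⁴
  hole: d = -47.834 mm → contributes −28 765 mm⁴
Total I = 17 837 875 mm⁴.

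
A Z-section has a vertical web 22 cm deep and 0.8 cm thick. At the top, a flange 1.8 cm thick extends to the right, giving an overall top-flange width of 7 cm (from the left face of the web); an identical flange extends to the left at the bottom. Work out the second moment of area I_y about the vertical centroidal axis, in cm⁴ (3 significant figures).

I_y ≈ 346 cm⁴

Break the section into simple shapes (no overlaps), measuring from the bottom-left corner of the bounding box.
Web: 0.8 × 22, A = 17.6 cm², x = 6.6 cm, Ī = 0.93867 cm⁴.
Top flange (beyond web): 6.2 × 1.8, A = 11.16 cm², x = 10.1 cm, Ī = 35.749 cm⁴.
Bottom flange (beyond web): 6.2 × 1.8, A = 11.16 cm², x = 3.1 cm, Ī = 35.749 cm⁴.
Centroid: x̄ = ΣA·x / ΣA = 6.6 cm.
Transfer each piece to the vertical centroidal axis using Ī + A·d² with d = x − 6.6:
  web: d = 0 cm → contributes +0.93867 cm⁴
  top flange (beyond web): d = 3.5 cm → contributes +172.46 cm⁴
  bottom flange (beyond web): d = -3.5 cm → contributes +172.46 cm⁴
Total I = 345.86 cm⁴.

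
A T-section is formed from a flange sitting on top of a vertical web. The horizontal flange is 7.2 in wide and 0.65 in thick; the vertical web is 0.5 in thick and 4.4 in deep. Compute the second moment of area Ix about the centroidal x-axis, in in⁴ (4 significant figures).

Decompose the section into non-overlapping parts with the origin at the bottom-left of its bounding rectangle.
Flange: 7.2 × 0.65, A = 4.68 in², y = 4.725 in, Ī = 0.164775 in⁴.
Web: 0.5 × 4.4, A = 2.2 in², y = 2.2 in, Ī = 3.54933 in⁴.
Centroid: ȳ = ΣA·y / ΣA = 3.91759 in.
Transfer each piece to the centroidal x-axis using Ī + A·d² with d = y − 3.91759:
  flange: d = 0.807413 in → contributes +3.21574 in⁴
  web: d = -1.71759 in → contributes +10.0396 in⁴
Total I = 13.2553 in⁴.

Ix ≈ 13.26 in⁴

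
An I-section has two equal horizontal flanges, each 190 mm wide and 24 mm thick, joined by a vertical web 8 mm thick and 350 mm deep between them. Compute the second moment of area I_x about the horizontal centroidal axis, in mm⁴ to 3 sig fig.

Break the section into simple shapes (no overlaps), measuring from the bottom-left corner of the bounding box.
Bottom flange: 190 × 24, A = 4 560 mm², y = 12 mm, Ī = 218 880 mm⁴.
Web: 8 × 350, A = 2 800 mm², y = 199 mm, Ī = 28 583 333 mm⁴.
Top flange: 190 × 24, A = 4 560 mm², y = 386 mm, Ī = 218 880 mm⁴.
By symmetry the centroid is at mid-height, ȳ = 199 mm.
Transfer each piece to the horizontal centroidal axis using Ī + A·d² with d = y − 199:
  bottom flange: d = -187 mm → contributes +159 677 520 mm⁴
  web: d = 0 mm → contributes +28 583 333 mm⁴
  top flange: d = 187 mm → contributes +159 677 520 mm⁴
Total I = 347 938 373 mm⁴.

I_x ≈ 3.48 × 10⁸ mm⁴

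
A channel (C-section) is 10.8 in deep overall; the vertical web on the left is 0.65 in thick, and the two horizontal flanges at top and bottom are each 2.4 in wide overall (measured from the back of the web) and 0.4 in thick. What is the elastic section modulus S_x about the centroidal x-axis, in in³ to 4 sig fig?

Treat the section as a set of non-overlapping primitives; coordinates are from the bounding-box lower-left.
Web: 0.65 × 10.8, A = 7.02 in², y = 5.4 in, Ī = 68.2344 in⁴.
Top flange (beyond web): 1.75 × 0.4, A = 0.7 in², y = 10.6 in, Ī = 0.00933333 in⁴.
Bottom flange (beyond web): 1.75 × 0.4, A = 0.7 in², y = 0.2 in, Ī = 0.00933333 in⁴.
By symmetry the centroid is at mid-height, ȳ = 5.4 in.
Transfer each piece to the centroidal x-axis using Ī + A·d² with d = y − 5.4:
  web: d = 0 in → contributes +68.2344 in⁴
  top flange (beyond web): d = 5.2 in → contributes +18.9373 in⁴
  bottom flange (beyond web): d = -5.2 in → contributes +18.9373 in⁴
Total I = 106.109 in⁴.
Extreme fibre distance c = 5.4 in; S = I/c = 19.6498 in³.

S_x ≈ 19.65 in³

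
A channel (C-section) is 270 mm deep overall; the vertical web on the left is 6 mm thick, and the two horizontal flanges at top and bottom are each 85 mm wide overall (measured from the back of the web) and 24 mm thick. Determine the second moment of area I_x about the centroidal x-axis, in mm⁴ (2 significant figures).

I_x ≈ 6.7 × 10⁷ mm⁴

Split into non-overlapping primitives; take the origin at the lower-left of the bounding box.
Web: 6 × 270, A = 1 620 mm², y = 135 mm, Ī = 9 841 500 mm⁴.
Top flange (beyond web): 79 × 24, A = 1 896 mm², y = 258 mm, Ī = 91 008 mm⁴.
Bottom flange (beyond web): 79 × 24, A = 1 896 mm², y = 12 mm, Ī = 91 008 mm⁴.
By symmetry the centroid is at mid-height, ȳ = 135 mm.
Transfer each piece to the centroidal x-axis using Ī + A·d² with d = y − 135:
  web: d = 0 mm → contributes +9 841 500 mm⁴
  top flange (beyond web): d = 123 mm → contributes +28 775 592 mm⁴
  bottom flange (beyond web): d = -123 mm → contributes +28 775 592 mm⁴
Total I = 67 392 684 mm⁴.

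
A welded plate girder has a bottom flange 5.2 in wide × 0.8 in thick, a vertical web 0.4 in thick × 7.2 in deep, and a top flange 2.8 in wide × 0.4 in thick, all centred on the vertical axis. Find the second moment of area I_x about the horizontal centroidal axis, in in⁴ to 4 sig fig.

Split into non-overlapping primitives; take the origin at the lower-left of the bounding box.
Bottom plate: 5.2 × 0.8, A = 4.16 in², y = 0.4 in, Ī = 0.221867 in⁴.
Web plate: 0.4 × 7.2, A = 2.88 in², y = 4.4 in, Ī = 12.4416 in⁴.
Top plate: 2.8 × 0.4, A = 1.12 in², y = 8.2 in, Ī = 0.0149333 in⁴.
Centroid: ȳ = ΣA·y / ΣA = 2.88235 in.
Transfer each piece to the horizontal centroidal axis using Ī + A·d² with d = y − 2.88235:
  bottom plate: d = -2.48235 in → contributes +25.8561 in⁴
  web plate: d = 1.51765 in → contributes +19.075 in⁴
  top plate: d = 5.31765 in → contributes +31.6856 in⁴
Total I = 76.6167 in⁴.

I_x ≈ 76.62 in⁴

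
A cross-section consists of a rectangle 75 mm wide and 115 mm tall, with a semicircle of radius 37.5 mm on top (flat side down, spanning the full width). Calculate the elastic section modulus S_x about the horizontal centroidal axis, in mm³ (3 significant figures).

Split into non-overlapping primitives; take the origin at the lower-left of the bounding box.
Rectangular body: 75 × 115, A = 8 625 mm², y = 57.5 mm, Ī = 9 505 469 mm⁴.
Semicircular cap: semicircle r = 37.5, A = 2208.9 mm², y = 130.92 mm, Ī = 217 049 mm⁴.
Centroid: ȳ = ΣA·y / ΣA = 72.469 mm.
Transfer each piece to the horizontal centroidal axis using Ī + A·d² with d = y − 72.469:
  rectangular body: d = -14.969 mm → contributes +11 438 003 mm⁴
  semicircular cap: d = 58.447 mm → contributes +7 762 823 mm⁴
Total I = 19 200 826 mm⁴.
Extreme fibre distance c = 80.031 mm; S = I/c = 239 916 mm³.

S_x ≈ 2.40 × 10⁵ mm³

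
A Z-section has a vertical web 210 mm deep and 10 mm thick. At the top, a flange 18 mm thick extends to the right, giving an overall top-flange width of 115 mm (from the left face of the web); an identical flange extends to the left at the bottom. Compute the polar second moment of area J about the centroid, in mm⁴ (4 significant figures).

J ≈ 5.864 × 10⁷ mm⁴

Split into non-overlapping primitives; take the origin at the lower-left of the bounding box.
Web: 10 × 210, A = 2 100 mm², y = 105 mm, Ī = 7 717 500 mm⁴.
Top flange (beyond web): 105 × 18, A = 1 890 mm², y = 201 mm, Ī = 51 030 mm⁴.
Bottom flange (beyond web): 105 × 18, A = 1 890 mm², y = 9 mm, Ī = 51 030 mm⁴.
Centroid: ȳ = ΣA·y / ΣA = 105 mm.
Transfer each piece to the centroidal x-axis using Ī + A·d² with d = y − 105:
  web: d = 0 mm → contributes +7 717 500 mm⁴
  top flange (beyond web): d = 96 mm → contributes +17 469 270 mm⁴
  bottom flange (beyond web): d = -96 mm → contributes +17 469 270 mm⁴
Total I = 42 656 040 mm⁴.
For the y-axis: x̄ = 110 mm.
Repeating about the centroidal y-axis gives I_y = 15 988 000 mm⁴.
Polar second moment: J = I_x + I_y = 58 644 040 mm⁴.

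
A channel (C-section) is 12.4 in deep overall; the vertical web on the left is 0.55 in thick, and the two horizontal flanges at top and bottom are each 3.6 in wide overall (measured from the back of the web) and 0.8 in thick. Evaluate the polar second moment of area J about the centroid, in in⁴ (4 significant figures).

Treat the section as a set of non-overlapping primitives; coordinates are from the bounding-box lower-left.
Web: 0.55 × 12.4, A = 6.82 in², y = 6.2 in, Ī = 87.3869 in⁴.
Top flange (beyond web): 3.05 × 0.8, A = 2.44 in², y = 12 in, Ī = 0.130133 in⁴.
Bottom flange (beyond web): 3.05 × 0.8, A = 2.44 in², y = 0.4 in, Ī = 0.130133 in⁴.
By symmetry the centroid is at mid-height, ȳ = 6.2 in.
Transfer each piece to the centroidal x-axis using Ī + A·d² with d = y − 6.2:
  web: d = 0 in → contributes +87.3869 in⁴
  top flange (beyond web): d = 5.8 in → contributes +82.2117 in⁴
  bottom flange (beyond web): d = -5.8 in → contributes +82.2117 in⁴
Total I = 251.81 in⁴.
For the y-axis: x̄ = 1.02577 in.
Repeating about the centroidal y-axis gives I_y = 13.1714 in⁴.
Polar second moment: J = I_x + I_y = 264.982 in⁴.

J ≈ 265.0 in⁴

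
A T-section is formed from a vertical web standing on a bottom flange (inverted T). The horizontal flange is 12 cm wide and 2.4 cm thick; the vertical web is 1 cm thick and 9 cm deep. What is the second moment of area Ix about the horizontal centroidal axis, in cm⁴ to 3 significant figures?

Ix ≈ 297 cm⁴

Split into non-overlapping primitives; take the origin at the lower-left of the bounding box.
Flange: 12 × 2.4, A = 28.8 cm², y = 1.2 cm, Ī = 13.824 cm⁴.
Web: 1 × 9, A = 9 cm², y = 6.9 cm, Ī = 60.75 cm⁴.
Centroid: ȳ = ΣA·y / ΣA = 2.5571 cm.
Transfer each piece to the horizontal centroidal axis using Ī + A·d² with d = y − 2.5571:
  flange: d = -1.3571 cm → contributes +66.869 cm⁴
  web: d = 4.3429 cm → contributes +230.49 cm⁴
Total I = 297.36 cm⁴.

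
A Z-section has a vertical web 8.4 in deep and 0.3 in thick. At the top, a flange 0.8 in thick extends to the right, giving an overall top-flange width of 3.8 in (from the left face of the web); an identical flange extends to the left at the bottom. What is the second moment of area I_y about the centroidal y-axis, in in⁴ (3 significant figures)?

I_y ≈ 26.0 in⁴

Split into non-overlapping primitives; take the origin at the lower-left of the bounding box.
Web: 0.3 × 8.4, A = 2.52 in², x = 3.65 in, Ī = 0.0189 in⁴.
Top flange (beyond web): 3.5 × 0.8, A = 2.8 in², x = 5.55 in, Ī = 2.8583 in⁴.
Bottom flange (beyond web): 3.5 × 0.8, A = 2.8 in², x = 1.75 in, Ī = 2.8583 in⁴.
Centroid: x̄ = ΣA·x / ΣA = 3.65 in.
Transfer each piece to the centroidal y-axis using Ī + A·d² with d = x − 3.65:
  web: d = 0 in → contributes +0.0189 in⁴
  top flange (beyond web): d = 1.9 in → contributes +12.966 in⁴
  bottom flange (beyond web): d = -1.9 in → contributes +12.966 in⁴
Total I = 25.952 in⁴.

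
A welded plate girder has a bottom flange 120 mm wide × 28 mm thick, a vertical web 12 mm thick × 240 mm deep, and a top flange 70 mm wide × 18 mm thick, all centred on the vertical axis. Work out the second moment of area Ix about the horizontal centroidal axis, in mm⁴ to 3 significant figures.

Ix ≈ 8.43 × 10⁷ mm⁴

Treat the section as a set of non-overlapping primitives; coordinates are from the bounding-box lower-left.
Bottom plate: 120 × 28, A = 3 360 mm², y = 14 mm, Ī = 219 520 mm⁴.
Web plate: 12 × 240, A = 2 880 mm², y = 148 mm, Ī = 13 824 000 mm⁴.
Top plate: 70 × 18, A = 1 260 mm², y = 277 mm, Ī = 34 020 mm⁴.
Centroid: ȳ = ΣA·y / ΣA = 109.64 mm.
Transfer each piece to the horizontal centroidal axis using Ī + A·d² with d = y − 109.64:
  bottom plate: d = -95.64 mm → contributes +30 953 472 mm⁴
  web plate: d = 38.36 mm → contributes +18 061 890 mm⁴
  top plate: d = 167.36 mm → contributes +35 325 826 mm⁴
Total I = 84 341 188 mm⁴.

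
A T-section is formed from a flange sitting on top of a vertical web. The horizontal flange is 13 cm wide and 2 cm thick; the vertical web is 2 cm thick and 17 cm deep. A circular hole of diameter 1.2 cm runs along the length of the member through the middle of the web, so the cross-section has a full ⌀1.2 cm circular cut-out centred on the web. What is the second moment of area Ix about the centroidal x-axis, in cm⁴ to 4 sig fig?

Ix ≈ 2138 cm⁴

Treat the section as a set of non-overlapping primitives; coordinates are from the bounding-box lower-left.
Flange: 13 × 2, A = 26 cm², y = 18 cm, Ī = 8.66667 cm⁴.
Web: 2 × 17, A = 34 cm², y = 8.5 cm, Ī = 818.833 cm⁴.
Hole (subtracted): ⌀1.2, A = 1.13097 cm², y = 8.5 cm, Ī = 0.101788 cm⁴.
Centroid: ȳ = ΣA·y / ΣA = 12.6958 cm.
Transfer each piece to the centroidal x-axis using Ī + A·d² with d = y − 12.6958:
  flange: d = 5.30425 cm → contributes +740.177 cm⁴
  web: d = -4.19575 cm → contributes +1417.38 cm⁴
  hole: d = -4.19575 cm → contributes −20.0118 cm⁴
Total I = 2137.55 cm⁴.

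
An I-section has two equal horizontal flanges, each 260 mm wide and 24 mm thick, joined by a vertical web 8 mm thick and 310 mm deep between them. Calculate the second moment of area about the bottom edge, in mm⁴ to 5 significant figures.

I_base ≈ 8.4785 × 10⁸ mm⁴

Break the section into simple shapes (no overlaps), measuring from the bottom-left corner of the bounding box.
Bottom flange: 260 × 24, A = 6 240 mm², y = 12 mm, Ī = 299 520 mm⁴.
Web: 8 × 310, A = 2 480 mm², y = 179 mm, Ī = 19 860 667 mm⁴.
Top flange: 260 × 24, A = 6 240 mm², y = 346 mm, Ī = 299 520 mm⁴.
Transfer each piece to the bottom edge using Ī + A·d² with d = y − 0:
  bottom flange: d = 12 mm → contributes +1 198 080 mm⁴
  web: d = 179 mm → contributes +99 322 347 mm⁴
  top flange: d = 346 mm → contributes +747 327 360 mm⁴
Total I = 847 847 787 mm⁴.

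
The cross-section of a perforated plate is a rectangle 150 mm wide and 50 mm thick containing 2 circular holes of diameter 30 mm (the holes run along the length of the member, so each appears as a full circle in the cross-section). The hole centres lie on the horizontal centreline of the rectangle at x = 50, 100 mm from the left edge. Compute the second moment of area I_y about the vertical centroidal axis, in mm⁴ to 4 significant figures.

Treat the section as a set of non-overlapping primitives; coordinates are from the bounding-box lower-left.
Plate: 150 × 50, A = 7 500 mm², x = 75 mm, Ī = 14 062 500 mm⁴.
Hole 1 (subtracted): ⌀30, A = 706.858 mm², x = 50 mm, Ī = 39760.8 mm⁴.
Hole 2 (subtracted): ⌀30, A = 706.858 mm², x = 100 mm, Ī = 39760.8 mm⁴.
By symmetry the centroid is at mid-width, x̄ = 75 mm.
Transfer each piece to the vertical centroidal axis using Ī + A·d² with d = x − 75:
  plate: d = 0 mm → contributes +14 062 500 mm⁴
  hole 1: d = -25 mm → contributes −481 547 mm⁴
  hole 2: d = 25 mm → contributes −481 547 mm⁴
Total I = 13 099 406 mm⁴.

I_y ≈ 1.310 × 10⁷ mm⁴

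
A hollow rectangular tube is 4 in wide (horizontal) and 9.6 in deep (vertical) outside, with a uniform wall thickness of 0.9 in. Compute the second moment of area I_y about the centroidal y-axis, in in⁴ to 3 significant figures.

Treat the section as a set of non-overlapping primitives; coordinates are from the bounding-box lower-left.
Outer rectangle: 4 × 9.6, A = 38.4 in², x = 2 in, Ī = 51.2 in⁴.
Inner void (subtracted): 2.2 × 7.8, A = 17.16 in², x = 2 in, Ī = 6.9212 in⁴.
By symmetry the centroid is at mid-width, x̄ = 2 in.
All pieces are centred on the centroidal y-axis, so I = ΣĪ (holes subtracted) = 44.279 in⁴.

I_y ≈ 44.3 in⁴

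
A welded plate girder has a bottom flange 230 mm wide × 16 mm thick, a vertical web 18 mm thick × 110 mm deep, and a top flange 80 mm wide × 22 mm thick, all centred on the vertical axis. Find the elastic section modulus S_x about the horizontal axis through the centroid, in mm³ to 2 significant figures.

Split into non-overlapping primitives; take the origin at the lower-left of the bounding box.
Bottom plate: 230 × 16, A = 3 680 mm², y = 8 mm, Ī = 78 507 mm⁴.
Web plate: 18 × 110, A = 1 980 mm², y = 71 mm, Ī = 1 996 500 mm⁴.
Top plate: 80 × 22, A = 1 760 mm², y = 137 mm, Ī = 70 987 mm⁴.
Centroid: ȳ = ΣA·y / ΣA = 55.41 mm.
Transfer each piece to the horizontal axis through the centroid using Ī + A·d² with d = y − 55.41:
  bottom plate: d = -47.41 mm → contributes +8 349 969 mm⁴
  web plate: d = 15.59 mm → contributes +2 477 754 mm⁴
  top plate: d = 81.59 mm → contributes +11 787 265 mm⁴
Total I = 22 614 988 mm⁴.
Extreme fibre distance c = 92.59 mm; S = I/c = 244 248 mm³.

S_x ≈ 2.4 × 10⁵ mm³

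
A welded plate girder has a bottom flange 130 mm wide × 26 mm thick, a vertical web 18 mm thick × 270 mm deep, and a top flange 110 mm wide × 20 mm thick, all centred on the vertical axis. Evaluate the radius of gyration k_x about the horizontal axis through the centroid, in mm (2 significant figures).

Treat the section as a set of non-overlapping primitives; coordinates are from the bounding-box lower-left.
Bottom plate: 130 × 26, A = 3 380 mm², y = 13 mm, Ī = 190 407 mm⁴.
Web plate: 18 × 270, A = 4 860 mm², y = 161 mm, Ī = 29 524 500 mm⁴.
Top plate: 110 × 20, A = 2 200 mm², y = 306 mm, Ī = 73 333 mm⁴.
Centroid: ȳ = ΣA·y / ΣA = 143.6 mm.
Transfer each piece to the horizontal axis through the centroid using Ī + A·d² with d = y − 143.6:
  bottom plate: d = -130.6 mm → contributes +57 876 088 mm⁴
  web plate: d = 17.36 mm → contributes +30 989 182 mm⁴
  top plate: d = 162.4 mm → contributes +58 067 136 mm⁴
Total I = 146 932 406 mm⁴.
Radius of gyration: k = √(I/A) = √(146 932 406 / 10 440) = 118.6 mm.

k_x ≈ 120 mm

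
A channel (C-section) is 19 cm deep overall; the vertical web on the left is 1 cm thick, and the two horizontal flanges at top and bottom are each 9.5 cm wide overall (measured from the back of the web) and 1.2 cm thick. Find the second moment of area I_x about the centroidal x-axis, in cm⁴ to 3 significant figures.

Treat the section as a set of non-overlapping primitives; coordinates are from the bounding-box lower-left.
Web: 1 × 19, A = 19 cm², y = 9.5 cm, Ī = 571.58 cm⁴.
Top flange (beyond web): 8.5 × 1.2, A = 10.2 cm², y = 18.4 cm, Ī = 1.224 cm⁴.
Bottom flange (beyond web): 8.5 × 1.2, A = 10.2 cm², y = 0.6 cm, Ī = 1.224 cm⁴.
By symmetry the centroid is at mid-height, ȳ = 9.5 cm.
Transfer each piece to the centroidal x-axis using Ī + A·d² with d = y − 9.5:
  web: d = 0 cm → contributes +571.58 cm⁴
  top flange (beyond web): d = 8.9 cm → contributes +809.17 cm⁴
  bottom flange (beyond web): d = -8.9 cm → contributes +809.17 cm⁴
Total I = 2189.9 cm⁴.

I_x ≈ 2190 cm⁴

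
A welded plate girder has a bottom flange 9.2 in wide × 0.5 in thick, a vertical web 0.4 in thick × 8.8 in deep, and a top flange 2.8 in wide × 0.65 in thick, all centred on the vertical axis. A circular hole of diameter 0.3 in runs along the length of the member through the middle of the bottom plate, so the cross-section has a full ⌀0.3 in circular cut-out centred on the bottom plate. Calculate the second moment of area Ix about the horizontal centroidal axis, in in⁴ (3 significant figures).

Ix ≈ 146 in⁴

Decompose the section into non-overlapping parts with the origin at the bottom-left of its bounding rectangle.
Bottom plate: 9.2 × 0.5, A = 4.6 in², y = 0.25 in, Ī = 0.095833 in⁴.
Web plate: 0.4 × 8.8, A = 3.52 in², y = 4.9 in, Ī = 22.716 in⁴.
Top plate: 2.8 × 0.65, A = 1.82 in², y = 9.625 in, Ī = 0.064079 in⁴.
Hole (subtracted): ⌀0.3, A = 0.070686 in², y = 0.25 in, Ī = 0.00039761 in⁴.
Centroid: ȳ = ΣA·y / ΣA = 3.6373 in.
Transfer each piece to the horizontal centroidal axis using Ī + A·d² with d = y − 3.6373:
  bottom plate: d = -3.3873 in → contributes +52.876 in⁴
  web plate: d = 1.2627 in → contributes +28.328 in⁴
  top plate: d = 5.9877 in → contributes +65.315 in⁴
  hole: d = -3.3873 in → contributes −0.81144 in⁴
Total I = 145.71 in⁴.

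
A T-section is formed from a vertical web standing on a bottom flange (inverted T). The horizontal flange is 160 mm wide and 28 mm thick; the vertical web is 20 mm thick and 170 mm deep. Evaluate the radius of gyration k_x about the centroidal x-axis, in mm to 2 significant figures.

k_x ≈ 59 mm

Break the section into simple shapes (no overlaps), measuring from the bottom-left corner of the bounding box.
Flange: 160 × 28, A = 4 480 mm², y = 14 mm, Ī = 292 693 mm⁴.
Web: 20 × 170, A = 3 400 mm², y = 113 mm, Ī = 8 188 333 mm⁴.
Centroid: ȳ = ΣA·y / ΣA = 56.72 mm.
Transfer each piece to the centroidal x-axis using Ī + A·d² with d = y − 56.72:
  flange: d = -42.72 mm → contributes +8 467 054 mm⁴
  web: d = 56.28 mm → contributes +18 959 256 mm⁴
Total I = 27 426 310 mm⁴.
Radius of gyration: k = √(I/A) = √(27 426 310 / 7 880) = 59 mm.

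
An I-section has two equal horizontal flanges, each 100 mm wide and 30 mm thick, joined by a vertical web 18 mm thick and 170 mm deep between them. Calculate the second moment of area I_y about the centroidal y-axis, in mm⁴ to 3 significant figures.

I_y ≈ 5.08 × 10⁶ mm⁴

Break the section into simple shapes (no overlaps), measuring from the bottom-left corner of the bounding box.
Bottom flange: 100 × 30, A = 3 000 mm², x = 50 mm, Ī = 2 500 000 mm⁴.
Web: 18 × 170, A = 3 060 mm², x = 50 mm, Ī = 82 620 mm⁴.
Top flange: 100 × 30, A = 3 000 mm², x = 50 mm, Ī = 2 500 000 mm⁴.
By symmetry the centroid is at mid-width, x̄ = 50 mm.
All pieces are centred on the centroidal y-axis, so I = ΣĪ = 5 082 620 mm⁴.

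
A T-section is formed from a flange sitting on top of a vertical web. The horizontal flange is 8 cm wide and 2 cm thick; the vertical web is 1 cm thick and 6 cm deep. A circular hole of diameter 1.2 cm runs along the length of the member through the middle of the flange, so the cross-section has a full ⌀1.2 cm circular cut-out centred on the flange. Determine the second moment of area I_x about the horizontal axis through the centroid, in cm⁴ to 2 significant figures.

I_x ≈ 92 cm⁴

Treat the section as a set of non-overlapping primitives; coordinates are from the bounding-box lower-left.
Flange: 8 × 2, A = 16 cm², y = 7 cm, Ī = 5.333 cm⁴.
Web: 1 × 6, A = 6 cm², y = 3 cm, Ī = 18 cm⁴.
Hole (subtracted): ⌀1.2, A = 1.131 cm², y = 7 cm, Ī = 0.1018 cm⁴.
Centroid: ȳ = ΣA·y / ΣA = 5.85 cm.
Transfer each piece to the horizontal axis through the centroid using Ī + A·d² with d = y − 5.85:
  flange: d = 1.15 cm → contributes +26.49 cm⁴
  web: d = -2.85 cm → contributes +66.73 cm⁴
  hole: d = 1.15 cm → contributes −1.598 cm⁴
Total I = 91.63 cm⁴.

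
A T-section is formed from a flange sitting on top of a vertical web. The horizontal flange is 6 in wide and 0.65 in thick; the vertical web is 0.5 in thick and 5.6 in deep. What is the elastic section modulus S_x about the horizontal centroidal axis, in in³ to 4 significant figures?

Treat the section as a set of non-overlapping primitives; coordinates are from the bounding-box lower-left.
Flange: 6 × 0.65, A = 3.9 in², y = 5.925 in, Ī = 0.137313 in⁴.
Web: 0.5 × 5.6, A = 2.8 in², y = 2.8 in, Ī = 7.31733 in⁴.
Centroid: ȳ = ΣA·y / ΣA = 4.61903 in.
Transfer each piece to the horizontal centroidal axis using Ī + A·d² with d = y − 4.61903:
  flange: d = 1.30597 in → contributes +6.78899 in⁴
  web: d = -1.81903 in → contributes +16.5822 in⁴
Total I = 23.3712 in⁴.
Extreme fibre distance c = 4.61903 in; S = I/c = 5.05975 in³.

S_x ≈ 5.060 in³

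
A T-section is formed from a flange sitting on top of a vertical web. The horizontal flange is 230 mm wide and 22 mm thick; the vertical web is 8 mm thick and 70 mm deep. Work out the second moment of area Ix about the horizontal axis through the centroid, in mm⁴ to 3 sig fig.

Break the section into simple shapes (no overlaps), measuring from the bottom-left corner of the bounding box.
Flange: 230 × 22, A = 5 060 mm², y = 81 mm, Ī = 204 087 mm⁴.
Web: 8 × 70, A = 560 mm², y = 35 mm, Ī = 228 667 mm⁴.
Centroid: ȳ = ΣA·y / ΣA = 76.416 mm.
Transfer each piece to the horizontal axis through the centroid using Ī + A·d² with d = y − 76.416:
  flange: d = 4.5836 mm → contributes +310 396 mm⁴
  web: d = -41.416 mm → contributes +1 189 243 mm⁴
Total I = 1 499 639 mm⁴.

Ix ≈ 1.50 × 10⁶ mm⁴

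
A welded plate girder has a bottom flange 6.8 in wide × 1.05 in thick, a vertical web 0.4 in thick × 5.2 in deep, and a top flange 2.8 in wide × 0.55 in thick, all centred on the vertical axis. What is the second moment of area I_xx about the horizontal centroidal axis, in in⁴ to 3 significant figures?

Break the section into simple shapes (no overlaps), measuring from the bottom-left corner of the bounding box.
Bottom plate: 6.8 × 1.05, A = 7.14 in², y = 0.525 in, Ī = 0.65599 in⁴.
Web plate: 0.4 × 5.2, A = 2.08 in², y = 3.65 in, Ī = 4.6869 in⁴.
Top plate: 2.8 × 0.55, A = 1.54 in², y = 6.525 in, Ī = 0.038821 in⁴.
Centroid: ȳ = ΣA·y / ΣA = 1.9878 in.
Transfer each piece to the horizontal centroidal axis using Ī + A·d² with d = y − 1.9878:
  bottom plate: d = -1.4628 in → contributes +15.935 in⁴
  web plate: d = 1.6622 in → contributes +10.434 in⁴
  top plate: d = 4.5372 in → contributes +31.741 in⁴
Total I = 58.109 in⁴.

I_xx ≈ 58.1 in⁴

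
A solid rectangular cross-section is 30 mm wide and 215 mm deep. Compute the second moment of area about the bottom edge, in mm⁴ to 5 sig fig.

The section: 30 × 215, A = 6 450 mm², y = 107.5 mm, Ī = 24 845 938 mm⁴.
Transfer it to the bottom edge using Ī + A·d² with d = y − 0:
  the section: d = 107.5 mm → contributes +99 383 750 mm⁴
Total I = 99 383 750 mm⁴.

I_base ≈ 9.9384 × 10⁷ mm⁴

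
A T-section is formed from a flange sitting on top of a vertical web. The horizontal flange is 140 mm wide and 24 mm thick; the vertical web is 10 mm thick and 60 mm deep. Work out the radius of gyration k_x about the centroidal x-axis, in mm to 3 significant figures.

k_x ≈ 17.7 mm

Decompose the section into non-overlapping parts with the origin at the bottom-left of its bounding rectangle.
Flange: 140 × 24, A = 3 360 mm², y = 72 mm, Ī = 161 280 mm⁴.
Web: 10 × 60, A = 600 mm², y = 30 mm, Ī = 180 000 mm⁴.
Centroid: ȳ = ΣA·y / ΣA = 65.636 mm.
Transfer each piece to the centroidal x-axis using Ī + A·d² with d = y − 65.636:
  flange: d = 6.3636 mm → contributes +297 346 mm⁴
  web: d = -35.636 mm → contributes +941 970 mm⁴
Total I = 1 239 316 mm⁴.
Radius of gyration: k = √(I/A) = √(1 239 316 / 3 960) = 17.691 mm.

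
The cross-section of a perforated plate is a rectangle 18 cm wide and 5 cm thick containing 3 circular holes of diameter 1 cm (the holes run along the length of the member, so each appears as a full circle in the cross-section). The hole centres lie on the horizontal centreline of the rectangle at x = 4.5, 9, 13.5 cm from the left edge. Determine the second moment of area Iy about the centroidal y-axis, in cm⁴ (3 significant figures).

Break the section into simple shapes (no overlaps), measuring from the bottom-left corner of the bounding box.
Plate: 18 × 5, A = 90 cm², x = 9 cm, Ī = 2 430 cm⁴.
Hole 1 (subtracted): ⌀1, A = 0.7854 cm², x = 4.5 cm, Ī = 0.049087 cm⁴.
Hole 2 (subtracted): ⌀1, A = 0.7854 cm², x = 9 cm, Ī = 0.049087 cm⁴.
Hole 3 (subtracted): ⌀1, A = 0.7854 cm², x = 13.5 cm, Ī = 0.049087 cm⁴.
By symmetry the centroid is at mid-width, x̄ = 9 cm.
Transfer each piece to the centroidal y-axis using Ī + A·d² with d = x − 9:
  plate: d = 0 cm → contributes +2 430 cm⁴
  hole 1: d = -4.5 cm → contributes −15.953 cm⁴
  hole 2: d = 0 cm → contributes −0.049087 cm⁴
  hole 3: d = 4.5 cm → contributes −15.953 cm⁴
Total I = 2 398 cm⁴.

Iy ≈ 2400 cm⁴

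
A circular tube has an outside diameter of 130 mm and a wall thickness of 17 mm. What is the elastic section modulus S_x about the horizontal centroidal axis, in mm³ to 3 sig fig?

Split into non-overlapping primitives; take the origin at the lower-left of the bounding box.
Outer circle: ⌀130, A = 13 273 mm², y = 65 mm, Ī = 14 019 848 mm⁴.
Bore (subtracted): ⌀96, A = 7238.2 mm², y = 65 mm, Ī = 4 169 220 mm⁴.
By symmetry the centroid is at mid-height, ȳ = 65 mm.
All pieces are centred on the horizontal centroidal axis, so I = ΣĪ (holes subtracted) = 9 850 628 mm⁴.
Extreme fibre distance c = 65 mm; S = I/c = 151 548 mm³.

S_x ≈ 1.52 × 10⁵ mm³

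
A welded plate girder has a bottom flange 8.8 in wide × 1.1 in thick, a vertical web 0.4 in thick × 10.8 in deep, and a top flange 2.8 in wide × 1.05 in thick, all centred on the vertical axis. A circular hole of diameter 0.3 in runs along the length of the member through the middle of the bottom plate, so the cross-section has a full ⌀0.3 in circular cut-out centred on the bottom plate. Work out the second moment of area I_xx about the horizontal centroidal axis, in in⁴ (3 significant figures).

Treat the section as a set of non-overlapping primitives; coordinates are from the bounding-box lower-left.
Bottom plate: 8.8 × 1.1, A = 9.68 in², y = 0.55 in, Ī = 0.97607 in⁴.
Web plate: 0.4 × 10.8, A = 4.32 in², y = 6.5 in, Ī = 41.99 in⁴.
Top plate: 2.8 × 1.05, A = 2.94 in², y = 12.425 in, Ī = 0.27011 in⁴.
Hole (subtracted): ⌀0.3, A = 0.070686 in², y = 0.55 in, Ī = 0.00039761 in⁴.
Centroid: ȳ = ΣA·y / ΣA = 4.1433 in.
Transfer each piece to the horizontal centroidal axis using Ī + A·d² with d = y − 4.1433:
  bottom plate: d = -3.5933 in → contributes +125.96 in⁴
  web plate: d = 2.3567 in → contributes +65.984 in⁴
  top plate: d = 8.2817 in → contributes +201.91 in⁴
  hole: d = -3.5933 in → contributes −0.91308 in⁴
Total I = 392.95 in⁴.

I_xx ≈ 393 in⁴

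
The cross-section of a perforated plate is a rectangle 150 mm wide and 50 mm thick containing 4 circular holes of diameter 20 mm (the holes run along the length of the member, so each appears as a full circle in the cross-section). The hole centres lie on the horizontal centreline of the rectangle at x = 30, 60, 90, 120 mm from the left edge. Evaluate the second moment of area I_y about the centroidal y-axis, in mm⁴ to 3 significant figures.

I_y ≈ 1.26 × 10⁷ mm⁴

Decompose the section into non-overlapping parts with the origin at the bottom-left of its bounding rectangle.
Plate: 150 × 50, A = 7 500 mm², x = 75 mm, Ī = 14 062 500 mm⁴.
Hole 1 (subtracted): ⌀20, A = 314.16 mm², x = 30 mm, Ī = 7 854 mm⁴.
Hole 2 (subtracted): ⌀20, A = 314.16 mm², x = 60 mm, Ī = 7 854 mm⁴.
Hole 3 (subtracted): ⌀20, A = 314.16 mm², x = 90 mm, Ī = 7 854 mm⁴.
Hole 4 (subtracted): ⌀20, A = 314.16 mm², x = 120 mm, Ī = 7 854 mm⁴.
By symmetry the centroid is at mid-width, x̄ = 75 mm.
Transfer each piece to the centroidal y-axis using Ī + A·d² with d = x − 75:
  plate: d = 0 mm → contributes +14 062 500 mm⁴
  hole 1: d = -45 mm → contributes −644 026 mm⁴
  hole 2: d = -15 mm → contributes −78 540 mm⁴
  hole 3: d = 15 mm → contributes −78 540 mm⁴
  hole 4: d = 45 mm → contributes −644 026 mm⁴
Total I = 12 617 367 mm⁴.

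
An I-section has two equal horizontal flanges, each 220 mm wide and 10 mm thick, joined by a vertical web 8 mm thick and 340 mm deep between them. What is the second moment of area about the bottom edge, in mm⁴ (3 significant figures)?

I_base ≈ 3.92 × 10⁸ mm⁴

Split into non-overlapping primitives; take the origin at the lower-left of the bounding box.
Bottom flange: 220 × 10, A = 2 200 mm², y = 5 mm, Ī = 18 333 mm⁴.
Web: 8 × 340, A = 2 720 mm², y = 180 mm, Ī = 26 202 667 mm⁴.
Top flange: 220 × 10, A = 2 200 mm², y = 355 mm, Ī = 18 333 mm⁴.
Transfer each piece to the base of the section using Ī + A·d² with d = y − 0:
  bottom flange: d = 5 mm → contributes +73 333 mm⁴
  web: d = 180 mm → contributes +114 330 667 mm⁴
  top flange: d = 355 mm → contributes +277 273 333 mm⁴
Total I = 391 677 333 mm⁴.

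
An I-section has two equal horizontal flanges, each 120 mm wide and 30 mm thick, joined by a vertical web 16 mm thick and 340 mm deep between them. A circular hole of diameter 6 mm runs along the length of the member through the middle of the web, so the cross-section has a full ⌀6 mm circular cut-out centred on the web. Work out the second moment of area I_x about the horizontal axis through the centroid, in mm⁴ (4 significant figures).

Treat the section as a set of non-overlapping primitives; coordinates are from the bounding-box lower-left.
Bottom flange: 120 × 30, A = 3 600 mm², y = 15 mm, Ī = 270 000 mm⁴.
Web: 16 × 340, A = 5 440 mm², y = 200 mm, Ī = 52 405 333 mm⁴.
Top flange: 120 × 30, A = 3 600 mm², y = 385 mm, Ī = 270 000 mm⁴.
Hole (subtracted): ⌀6, A = 28.2743 mm², y = 200 mm, Ī = 63.6173 mm⁴.
By symmetry the centroid is at mid-height, ȳ = 200 mm.
Transfer each piece to the horizontal axis through the centroid using Ī + A·d² with d = y − 200:
  bottom flange: d = -185 mm → contributes +123 480 000 mm⁴
  web: d = 0 mm → contributes +52 405 333 mm⁴
  top flange: d = 185 mm → contributes +123 480 000 mm⁴
  hole: d = 0 mm → contributes −63.6173 mm⁴
Total I = 299 365 270 mm⁴.

I_x ≈ 2.994 × 10⁸ mm⁴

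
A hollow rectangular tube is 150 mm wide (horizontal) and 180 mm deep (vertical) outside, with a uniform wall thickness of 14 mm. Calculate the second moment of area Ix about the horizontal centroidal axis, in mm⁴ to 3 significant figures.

Ix ≈ 3.72 × 10⁷ mm⁴

Break the section into simple shapes (no overlaps), measuring from the bottom-left corner of the bounding box.
Outer rectangle: 150 × 180, A = 27 000 mm², y = 90 mm, Ī = 72 900 000 mm⁴.
Inner void (subtracted): 122 × 152, A = 18 544 mm², y = 90 mm, Ī = 35 703 381 mm⁴.
By symmetry the centroid is at mid-height, ȳ = 90 mm.
All pieces are centred on the horizontal centroidal axis, so I = ΣĪ (holes subtracted) = 37 196 619 mm⁴.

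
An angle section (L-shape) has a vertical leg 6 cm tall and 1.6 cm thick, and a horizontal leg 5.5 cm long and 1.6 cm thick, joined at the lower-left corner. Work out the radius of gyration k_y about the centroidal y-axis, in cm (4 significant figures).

Decompose the section into non-overlapping parts with the origin at the bottom-left of its bounding rectangle.
Vertical leg: 1.6 × 6, A = 9.6 cm², x = 0.8 cm, Ī = 2.048 cm⁴.
Horizontal leg (remainder): 3.9 × 1.6, A = 6.24 cm², x = 3.55 cm, Ī = 7.9092 cm⁴.
Centroid: x̄ = ΣA·x / ΣA = 1.88333 cm.
Transfer each piece to the centroidal y-axis using Ī + A·d² with d = x − 1.88333:
  vertical leg: d = -1.08333 cm → contributes +13.3147 cm⁴
  horizontal leg (remainder): d = 1.66667 cm → contributes +25.2425 cm⁴
Total I = 38.5572 cm⁴.
Radius of gyration: k = √(I/A) = √(38.5572 / 15.84) = 1.56018 cm.

k_y ≈ 1.560 cm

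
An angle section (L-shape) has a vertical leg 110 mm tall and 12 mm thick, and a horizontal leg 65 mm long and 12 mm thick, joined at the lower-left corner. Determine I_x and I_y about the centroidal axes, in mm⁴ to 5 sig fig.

I_x ≈ 2.3691 × 10⁶ mm⁴, I_y ≈ 6.1806 × 10⁵ mm⁴

Decompose the section into non-overlapping parts with the origin at the bottom-left of its bounding rectangle.
Vertical leg: 12 × 110, A = 1 320 mm², y = 55 mm, Ī = 1 331 000 mm⁴.
Horizontal leg (remainder): 53 × 12, A = 636 mm², y = 6 mm, Ī = 7 632 mm⁴.
Centroid: ȳ = ΣA·y / ΣA = 39.06748 mm.
Transfer each piece to the centroidal x-axis using Ī + A·d² with d = y − 39.06748:
  vertical leg: d = 15.93252 mm → contributes +1 666 075 mm⁴
  horizontal leg (remainder): d = -33.06748 mm → contributes +703071.6 mm⁴
Total I = 2 369 147 mm⁴.
For the y-axis: x̄ = 16.56748 mm.
Repeating about the centroidal y-axis gives I_y = 618062.1 mm⁴.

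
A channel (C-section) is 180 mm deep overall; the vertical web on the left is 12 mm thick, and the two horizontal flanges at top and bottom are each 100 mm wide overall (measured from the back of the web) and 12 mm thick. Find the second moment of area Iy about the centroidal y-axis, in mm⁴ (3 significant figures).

Split into non-overlapping primitives; take the origin at the lower-left of the bounding box.
Web: 12 × 180, A = 2 160 mm², x = 6 mm, Ī = 25 920 mm⁴.
Top flange (beyond web): 88 × 12, A = 1 056 mm², x = 56 mm, Ī = 681 472 mm⁴.
Bottom flange (beyond web): 88 × 12, A = 1 056 mm², x = 56 mm, Ī = 681 472 mm⁴.
Centroid: x̄ = ΣA·x / ΣA = 30.719 mm.
Transfer each piece to the centroidal y-axis using Ī + A·d² with d = x − 30.719:
  web: d = -24.719 mm → contributes +1 345 753 mm⁴
  top flange (beyond web): d = 25.281 mm → contributes +1 356 387 mm⁴
  bottom flange (beyond web): d = 25.281 mm → contributes +1 356 387 mm⁴
Total I = 4 058 527 mm⁴.

Iy ≈ 4.06 × 10⁶ mm⁴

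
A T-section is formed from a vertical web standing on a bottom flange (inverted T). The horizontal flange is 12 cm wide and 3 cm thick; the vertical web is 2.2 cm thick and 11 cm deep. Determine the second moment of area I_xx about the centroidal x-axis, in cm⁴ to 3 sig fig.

I_xx ≈ 980 cm⁴

Decompose the section into non-overlapping parts with the origin at the bottom-left of its bounding rectangle.
Flange: 12 × 3, A = 36 cm², y = 1.5 cm, Ī = 27 cm⁴.
Web: 2.2 × 11, A = 24.2 cm², y = 8.5 cm, Ī = 244.02 cm⁴.
Centroid: ȳ = ΣA·y / ΣA = 4.314 cm.
Transfer each piece to the centroidal x-axis using Ī + A·d² with d = y − 4.314:
  flange: d = -2.814 cm → contributes +312.06 cm⁴
  web: d = 4.186 cm → contributes +668.07 cm⁴
Total I = 980.13 cm⁴.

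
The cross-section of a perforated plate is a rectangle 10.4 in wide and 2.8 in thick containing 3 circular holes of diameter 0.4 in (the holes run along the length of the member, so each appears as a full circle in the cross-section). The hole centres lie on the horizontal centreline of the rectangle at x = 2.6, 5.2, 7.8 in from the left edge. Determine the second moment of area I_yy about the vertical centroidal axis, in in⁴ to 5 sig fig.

Decompose the section into non-overlapping parts with the origin at the bottom-left of its bounding rectangle.
Plate: 10.4 × 2.8, A = 29.12 in², x = 5.2 in, Ī = 262.4683 in⁴.
Hole 1 (subtracted): ⌀0.4, A = 0.1256637 in², x = 2.6 in, Ī = 0.001256637 in⁴.
Hole 2 (subtracted): ⌀0.4, A = 0.1256637 in², x = 5.2 in, Ī = 0.001256637 in⁴.
Hole 3 (subtracted): ⌀0.4, A = 0.1256637 in², x = 7.8 in, Ī = 0.001256637 in⁴.
By symmetry the centroid is at mid-width, x̄ = 5.2 in.
Transfer each piece to the vertical centroidal axis using Ī + A·d² with d = x − 5.2:
  plate: d = 0 in → contributes +262.4683 in⁴
  hole 1: d = -2.6 in → contributes −0.8507433 in⁴
  hole 2: d = 0 in → contributes −0.001256637 in⁴
  hole 3: d = 2.6 in → contributes −0.8507433 in⁴
Total I = 260.7655 in⁴.

I_yy ≈ 260.77 in⁴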